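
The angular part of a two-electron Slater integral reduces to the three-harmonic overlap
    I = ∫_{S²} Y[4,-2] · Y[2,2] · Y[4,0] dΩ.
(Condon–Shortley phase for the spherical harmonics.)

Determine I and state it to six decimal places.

-0.190365

Checks pass: Σm=0; 10 even; l₃=4∈[2,6].
(2·4+1)(2·2+1)(2·4+1) = 405
Δ: 2! 6! 2! / 11! → 1/13860
sum: t=0:+1/192 t=1:−1/36 t=2:+1/192 = -5/288
3j²(4 2 4; 0 0 0) = Δ·Π!·Σ² = 20/693  (sign -1)
sum: t=2:+1/192 = 1/192
3j²(4 2 4; -2 2 0) = Δ·Π!·Σ² = 3/77  (sign +1)
combine: 4πI² = 405·20/693·3/77 = 2700/5929
take √, sign -1: I = -0.19036462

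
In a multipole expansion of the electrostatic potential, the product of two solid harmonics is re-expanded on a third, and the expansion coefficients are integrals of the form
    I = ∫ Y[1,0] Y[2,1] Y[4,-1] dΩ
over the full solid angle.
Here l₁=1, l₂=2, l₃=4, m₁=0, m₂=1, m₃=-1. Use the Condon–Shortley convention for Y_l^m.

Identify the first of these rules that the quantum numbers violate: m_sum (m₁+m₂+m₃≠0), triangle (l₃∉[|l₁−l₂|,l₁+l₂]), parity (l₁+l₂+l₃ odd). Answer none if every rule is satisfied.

triangle

Σmᵢ = 0  ✓
l₃∈[|l₁−l₂|,l₁+l₂]=[1,3], have l₃=4  ✗
Σlᵢ = 7 ⇒ odd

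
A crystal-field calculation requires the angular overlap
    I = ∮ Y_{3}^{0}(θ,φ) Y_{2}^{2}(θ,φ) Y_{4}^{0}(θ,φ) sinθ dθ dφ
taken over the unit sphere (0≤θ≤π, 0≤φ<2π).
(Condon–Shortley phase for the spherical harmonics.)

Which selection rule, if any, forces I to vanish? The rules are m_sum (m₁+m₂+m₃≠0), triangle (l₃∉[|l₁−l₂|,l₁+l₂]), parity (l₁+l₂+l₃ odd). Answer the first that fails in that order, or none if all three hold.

azimuthal sum: 0 + 2 + 0 = 2  ✗
1 ≤ 4 ≤ 5 (triangle on l)
L = 3 + 2 + 4 = 9 (odd)

m_sum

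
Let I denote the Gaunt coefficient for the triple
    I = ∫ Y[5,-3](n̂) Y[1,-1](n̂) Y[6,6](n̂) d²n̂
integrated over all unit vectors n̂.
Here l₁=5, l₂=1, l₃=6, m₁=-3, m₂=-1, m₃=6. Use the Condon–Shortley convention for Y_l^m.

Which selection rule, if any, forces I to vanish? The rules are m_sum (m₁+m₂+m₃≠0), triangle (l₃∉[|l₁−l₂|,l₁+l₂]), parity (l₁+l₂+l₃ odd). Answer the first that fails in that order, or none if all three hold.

m_sum

azimuthal sum: -3 − 1 + 6 = 2  ✗
4 ≤ 6 ≤ 6 (triangle on l)
L = 5 + 1 + 6 = 12 (even)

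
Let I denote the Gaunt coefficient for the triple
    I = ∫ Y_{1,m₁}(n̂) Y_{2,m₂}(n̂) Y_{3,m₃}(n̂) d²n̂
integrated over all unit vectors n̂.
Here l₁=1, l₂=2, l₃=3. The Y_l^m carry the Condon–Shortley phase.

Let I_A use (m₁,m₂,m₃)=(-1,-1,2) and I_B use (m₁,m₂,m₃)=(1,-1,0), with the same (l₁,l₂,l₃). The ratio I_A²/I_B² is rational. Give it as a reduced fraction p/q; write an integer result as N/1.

10/3

l's match ⇒ only the (l;m) 3-j factors differ between A and B.
A: triangle coeff Δ(1,2,3) = 1/105; Σ_t [0,0]: t=0:+1/12 = 1/12; (3j)²=2/21 [(1 2 3; -1 -1 2)], sign=-1
B: triangle coeff Δ(1,2,3) = 1/105; Σ_t [0,0]: t=0:+1/12 = 1/12; (3j)²=1/35 [(1 2 3; 1 -1 0)], sign=-1
I_A²/I_B² = (2/21)/(1/35) = 10/3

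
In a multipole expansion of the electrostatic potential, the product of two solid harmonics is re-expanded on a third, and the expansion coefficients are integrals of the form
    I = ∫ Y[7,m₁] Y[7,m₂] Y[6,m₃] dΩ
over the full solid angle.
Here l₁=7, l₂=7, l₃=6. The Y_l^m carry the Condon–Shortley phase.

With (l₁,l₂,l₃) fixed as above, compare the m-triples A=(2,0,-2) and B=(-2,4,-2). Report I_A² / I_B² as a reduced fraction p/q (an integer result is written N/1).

75/154

Same 7,7,6: normalisation and zero-m 3j drop out of the ratio.
A: Δ: 8! 6! 6! / 21! → 1/2444321880; sum: t=1:−1/174182400 t=2:+1/6220800 t=3:−1/1658880 t=4:+1/2488320 t=5:−1/24883200 = -1/11612160; 3j²(7 7 6; 2 0 -2) = Δ·Π!·Σ² = 150/46189  (sign -1)
B: Δ: 8! 6! 6! / 21! → 1/2444321880; sum: t=5:−1/24883200 t=6:+1/6220800 t=7:−1/11612160 t=8:+1/174182400 = 1/24883200; 3j²(7 7 6; -2 4 -2) = Δ·Π!·Σ² = 28/4199  (sign +1)
I_A²/I_B² = (150/46189)/(28/4199) = 75/154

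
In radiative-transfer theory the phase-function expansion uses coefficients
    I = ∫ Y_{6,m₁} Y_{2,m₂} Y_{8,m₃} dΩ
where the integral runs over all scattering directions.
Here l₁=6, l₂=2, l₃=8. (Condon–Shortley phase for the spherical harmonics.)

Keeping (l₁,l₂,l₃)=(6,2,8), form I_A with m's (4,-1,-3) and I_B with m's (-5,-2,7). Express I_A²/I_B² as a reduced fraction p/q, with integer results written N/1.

Shared (l₁,l₂,l₃)=(6,2,8): N and (l;000)² cancel in I_A²/I_B².
A: Δ = 0!·12!·4!/17! = 1/30940; Racah Σ t=0..0: t=0:+1/43545600 = 1/43545600; ⇒ 3j(6 2 8; 4 -1 -3)² = 11/3094, sgn -1
B: Δ = 0!·12!·4!/17! = 1/30940; Racah Σ t=0..0: t=0:+1/958003200 = 1/958003200; ⇒ 3j(6 2 8; -5 -2 7)² = 3/68, sgn -1
I_A²/I_B² = (11/3094)/(3/68) = 22/273

22/273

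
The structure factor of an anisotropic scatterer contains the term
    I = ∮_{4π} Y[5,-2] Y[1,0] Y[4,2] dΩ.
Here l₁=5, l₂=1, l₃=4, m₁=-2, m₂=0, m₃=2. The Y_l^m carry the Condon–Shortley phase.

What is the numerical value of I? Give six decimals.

0.225034

Checks pass: Σm=0; 10 even; l₃=4∈[4,6].
(2·5+1)(2·1+1)(2·4+1) = 297
Δ: 2! 8! 0! / 11! → 1/495
sum: t=1:−1/576 = -1/576
3j²(5 1 4; 0 0 0) = Δ·Π!·Σ² = 5/99  (sign -1)
sum: t=1:−1/1440 = -1/1440
3j²(5 1 4; -2 0 2) = Δ·Π!·Σ² = 7/165  (sign -1)
combine: 4πI² = 297·5/99·7/165 = 7/11
take √, sign +1: I = 0.22503380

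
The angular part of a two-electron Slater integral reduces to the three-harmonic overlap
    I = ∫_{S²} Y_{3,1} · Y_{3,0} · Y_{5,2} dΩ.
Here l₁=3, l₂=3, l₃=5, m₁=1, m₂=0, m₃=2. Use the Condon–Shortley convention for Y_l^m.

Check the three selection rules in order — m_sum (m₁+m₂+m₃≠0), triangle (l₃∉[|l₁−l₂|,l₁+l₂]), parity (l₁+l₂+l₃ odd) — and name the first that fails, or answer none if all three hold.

m₁+m₂+m₃ = 1 + 0 + 2 = 3  ✗
triangle: |3−3|=0 ≤ l₃=5 ≤ 3+3=6
parity: l₁+l₂+l₃ = 11 is odd

m_sum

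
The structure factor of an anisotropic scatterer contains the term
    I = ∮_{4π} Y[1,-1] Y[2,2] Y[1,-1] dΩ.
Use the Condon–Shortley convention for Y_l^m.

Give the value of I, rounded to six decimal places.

Checks pass: Σm=0; 4 even; l₃=1∈[1,3].
(2·1+1)(2·2+1)(2·1+1) = 45
Δ: 2! 0! 2! / 5! → 1/30
sum: t=1:−1/1 = -1/1
3j²(1 2 1; 0 0 0) = Δ·Π!·Σ² = 2/15  (sign +1)
sum: t=2:+1/4 = 1/4
3j²(1 2 1; -1 2 -1) = Δ·Π!·Σ² = 1/5  (sign +1)
combine: 4πI² = 45·2/15·1/5 = 6/5
take √, sign +1: I = 0.30901936

0.309019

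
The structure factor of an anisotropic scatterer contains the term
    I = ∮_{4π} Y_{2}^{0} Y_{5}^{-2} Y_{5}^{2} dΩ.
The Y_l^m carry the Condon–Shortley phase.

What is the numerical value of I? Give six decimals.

m-sum 0 ✓  L=12 even ✓  3≤5≤7 ✓
Π(2lᵢ+1) = 5×11×11 = 605
triangle coeff Δ(2,5,5) = 1/38610
Σ_t [0,2]: t=0:+1/2880 t=1:−1/576 t=2:+1/2880 = -1/960
(3j)²=10/429 [(2 5 5; 0 0 0)], sign=+1
Σ_t [0,2]: t=0:+1/2880 t=1:−1/1440 t=2:+1/20160 = -1/3360
(3j)²=6/715 [(2 5 5; 0 -2 2)], sign=+1
⇒ 4πI² = 20/169
I = (+1)√(20/169/(4π)) = 0.09704356

0.097044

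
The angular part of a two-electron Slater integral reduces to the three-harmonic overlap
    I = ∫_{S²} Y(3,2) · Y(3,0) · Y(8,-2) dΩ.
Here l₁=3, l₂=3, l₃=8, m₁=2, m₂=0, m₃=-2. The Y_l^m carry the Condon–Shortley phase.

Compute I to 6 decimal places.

0.000000

triangle: need 0≤l₃≤6, have 8; I=0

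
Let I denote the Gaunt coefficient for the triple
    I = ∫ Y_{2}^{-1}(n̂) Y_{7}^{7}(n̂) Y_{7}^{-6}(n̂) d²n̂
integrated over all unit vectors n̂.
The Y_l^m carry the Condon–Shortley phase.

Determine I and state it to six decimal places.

-0.170036

Rules hold: Σm=0, L=16 even, 5≤7≤9.
N = 5·15·15 = 1125
Δ = 2!·2!·12!/17! = 1/185640
Racah Σ t=0..2: t=0:+1/2419200 t=1:−1/518400 t=2:+1/2419200 = -1/907200
⇒ 3j(2 7 7; 0 0 0)² = 56/3315, sgn +1
Racah Σ t=2..2: t=2:+1/958003200 = 1/958003200
⇒ 3j(2 7 7; -1 7 -6)² = 13/680, sgn -1
4πI² = N·(3j₀)²·(3jₘ)² = 105/289
I = -1·√(0.363322/4π) = -0.17003597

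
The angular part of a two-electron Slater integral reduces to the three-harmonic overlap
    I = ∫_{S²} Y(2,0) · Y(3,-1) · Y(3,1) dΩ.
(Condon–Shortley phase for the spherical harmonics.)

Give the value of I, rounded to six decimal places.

Rules hold: Σm=0, L=8 even, 1≤3≤5.
N = 5·7·7 = 245
Δ = 2!·2!·4!/9! = 1/3780
Racah Σ t=0..2: t=0:+1/24 t=1:−1/4 t=2:+1/24 = -1/6
⇒ 3j(2 3 3; 0 0 0)² = 4/105, sgn +1
Racah Σ t=0..2: t=0:+1/16 t=1:−1/6 t=2:+1/96 = -3/32
⇒ 3j(2 3 3; 0 -1 1)² = 3/140, sgn -1
4πI² = N·(3j₀)²·(3jₘ)² = 1/5
I = -1·√(0.2/4π) = -0.12615663

-0.126157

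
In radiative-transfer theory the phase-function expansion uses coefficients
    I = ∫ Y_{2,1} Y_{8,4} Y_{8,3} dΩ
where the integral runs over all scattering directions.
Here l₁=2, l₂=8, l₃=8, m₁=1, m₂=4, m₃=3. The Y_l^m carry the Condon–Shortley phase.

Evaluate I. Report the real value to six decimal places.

1 + 4 + 3 = 8 ≠ 0: azimuthal integral kills it; I = 0

0.000000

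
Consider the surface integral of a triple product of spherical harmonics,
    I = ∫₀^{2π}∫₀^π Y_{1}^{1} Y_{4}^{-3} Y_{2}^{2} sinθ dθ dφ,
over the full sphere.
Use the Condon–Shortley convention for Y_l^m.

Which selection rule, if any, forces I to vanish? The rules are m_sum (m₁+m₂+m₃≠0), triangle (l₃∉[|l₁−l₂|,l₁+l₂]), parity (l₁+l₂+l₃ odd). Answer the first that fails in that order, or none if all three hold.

triangle

Σmᵢ = 0  ✓
l₃∈[|l₁−l₂|,l₁+l₂]=[3,5], have l₃=2  ✗
Σlᵢ = 7 ⇒ odd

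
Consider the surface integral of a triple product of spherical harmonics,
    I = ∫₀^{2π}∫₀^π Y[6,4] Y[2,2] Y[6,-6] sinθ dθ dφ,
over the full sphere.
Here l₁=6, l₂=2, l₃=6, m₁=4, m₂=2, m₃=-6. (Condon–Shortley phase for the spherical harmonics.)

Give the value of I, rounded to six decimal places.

-0.076075

Checks pass: Σm=0; 14 even; l₃=6∈[4,8].
(2·6+1)(2·2+1)(2·6+1) = 845
Δ: 2! 10! 2! / 15! → 1/90090
sum: t=0:+1/69120 t=1:−1/14400 t=2:+1/69120 = -7/172800
3j²(6 2 6; 0 0 0) = Δ·Π!·Σ² = 14/715  (sign -1)
sum: t=2:+1/14515200 = 1/14515200
3j²(6 2 6; 4 2 -6) = Δ·Π!·Σ² = 2/455  (sign +1)
combine: 4πI² = 845·14/715·2/455 = 4/55
take √, sign -1: I = -0.07607531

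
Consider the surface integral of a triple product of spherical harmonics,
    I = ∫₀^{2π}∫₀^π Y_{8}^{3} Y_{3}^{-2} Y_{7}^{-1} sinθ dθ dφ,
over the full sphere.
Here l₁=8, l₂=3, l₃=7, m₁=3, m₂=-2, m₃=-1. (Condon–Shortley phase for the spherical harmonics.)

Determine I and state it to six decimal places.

Checks pass: Σm=0; 18 even; l₃=7∈[5,11].
(2·8+1)(2·3+1)(2·7+1) = 1785
Δ: 4! 12! 2! / 19! → 1/5290740
sum: t=1:−1/7257600 t=2:+1/2073600 t=3:−1/7257600 = 1/4838400
3j²(8 3 7; 0 0 0) = Δ·Π!·Σ² = 252/20995  (sign -1)
sum: t=0:+1/14515200 t=1:−1/11612160 = -1/58060800
3j²(8 3 7; 3 -2 -1) = Δ·Π!·Σ² = 55/58786  (sign -1)
combine: 4πI² = 1785·252/20995·55/58786 = 20790/1037153
take √, sign +1: I = 0.03993934

0.039939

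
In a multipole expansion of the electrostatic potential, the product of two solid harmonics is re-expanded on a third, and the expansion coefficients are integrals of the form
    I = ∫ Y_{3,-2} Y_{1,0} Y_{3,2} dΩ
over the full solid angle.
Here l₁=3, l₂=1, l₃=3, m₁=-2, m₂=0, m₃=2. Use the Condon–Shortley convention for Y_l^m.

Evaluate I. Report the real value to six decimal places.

0.000000

L=7 odd ⇒ parity kills the (l;000) factor ⇒ I = 0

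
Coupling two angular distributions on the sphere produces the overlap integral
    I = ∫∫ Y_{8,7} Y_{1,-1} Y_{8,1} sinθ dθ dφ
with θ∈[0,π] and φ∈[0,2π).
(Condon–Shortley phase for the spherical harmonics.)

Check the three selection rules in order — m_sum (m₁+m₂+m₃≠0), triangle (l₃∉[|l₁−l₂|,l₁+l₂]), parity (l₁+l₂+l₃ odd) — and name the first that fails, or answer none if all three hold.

azimuthal sum: 7 − 1 + 1 = 7  ✗
7 ≤ 8 ≤ 9 (triangle on l)
L = 8 + 1 + 8 = 17 (odd)

m_sum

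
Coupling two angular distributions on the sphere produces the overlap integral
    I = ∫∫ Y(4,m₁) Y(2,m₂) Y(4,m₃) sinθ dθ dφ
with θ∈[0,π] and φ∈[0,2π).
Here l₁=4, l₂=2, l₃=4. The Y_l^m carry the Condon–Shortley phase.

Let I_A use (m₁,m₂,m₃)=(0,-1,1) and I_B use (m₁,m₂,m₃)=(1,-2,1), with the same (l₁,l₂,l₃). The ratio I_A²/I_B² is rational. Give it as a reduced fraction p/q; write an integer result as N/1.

1/20

l's match ⇒ only the (l;m) 3-j factors differ between A and B.
A: triangle coeff Δ(4,2,4) = 1/13860; Σ_t [0,1]: t=0:+1/96 t=1:−1/72 = -1/288; (3j)²=1/462 [(4 2 4; 0 -1 1)], sign=+1
B: triangle coeff Δ(4,2,4) = 1/13860; Σ_t [0,0]: t=0:+1/144 = 1/144; (3j)²=10/231 [(4 2 4; 1 -2 1)], sign=-1
I_A²/I_B² = (1/462)/(10/231) = 1/20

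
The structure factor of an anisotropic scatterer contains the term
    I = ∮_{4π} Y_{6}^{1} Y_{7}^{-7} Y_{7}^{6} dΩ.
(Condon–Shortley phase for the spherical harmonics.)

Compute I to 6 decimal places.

Rules hold: Σm=0, L=20 even, 1≤7≤13.
N = 13·15·15 = 2925
Δ = 6!·6!·8!/21! = 1/2444321880
Racah Σ t=0..6: t=0:+1/2612736000 t=1:−1/20736000 t=2:+1/1658880 t=3:−1/746496 t=4:+1/1658880 t=5:−1/20736000 t=6:+1/2612736000 = -1/4354560
⇒ 3j(6 7 7; 0 0 0)² = 1000/138567, sgn +1
Racah Σ t=0..0: t=0:+1/3483648000 = 1/3483648000
⇒ 3j(6 7 7; 1 -7 6)² = 143/12920, sgn -1
4πI² = N·(3j₀)²·(3jₘ)² = 24375/104329
I = -1·√(0.233636/4π) = -0.13635305

-0.136353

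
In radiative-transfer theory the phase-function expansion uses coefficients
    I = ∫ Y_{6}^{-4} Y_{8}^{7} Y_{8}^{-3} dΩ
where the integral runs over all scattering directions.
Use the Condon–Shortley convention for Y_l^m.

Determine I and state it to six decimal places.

m-sum 0 ✓  L=22 even ✓  2≤8≤14 ✓
Π(2lᵢ+1) = 13×17×17 = 3757
triangle coeff Δ(6,8,8) = 1/13742520792
Σ_t [0,6]: t=0:+1/41803776000 t=1:−1/435456000 t=2:+1/39813120 t=3:−1/18662400 t=4:+1/39813120 t=5:−1/435456000 t=6:+1/41803776000 = -11/1393459200
(3j)²=600/96577 [(6 8 8; 0 0 0)], sign=-1
Σ_t [5,6]: t=5:−1/52254720000 t=6:+1/12541132800 = 19/313528320000
(3j)²=19/1564 [(6 8 8; -4 7 -3)], sign=-1
⇒ 4πI² = 150/529
I = (+1)√(150/529/(4π)) = 0.15021485

0.150215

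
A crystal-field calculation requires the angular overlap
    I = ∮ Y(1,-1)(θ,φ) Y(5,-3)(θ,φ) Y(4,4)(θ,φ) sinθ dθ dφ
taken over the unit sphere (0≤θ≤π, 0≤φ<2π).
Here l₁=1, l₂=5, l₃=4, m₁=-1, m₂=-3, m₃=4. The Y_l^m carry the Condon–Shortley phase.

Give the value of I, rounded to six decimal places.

-0.049106

Rules hold: Σm=0, L=10 even, 4≤4≤6.
N = 3·11·9 = 297
Δ = 2!·0!·8!/11! = 1/495
Racah Σ t=1..1: t=1:−1/576 = -1/576
⇒ 3j(1 5 4; 0 0 0)² = 5/99, sgn -1
Racah Σ t=2..2: t=2:+1/80640 = 1/80640
⇒ 3j(1 5 4; -1 -3 4)² = 1/495, sgn +1
4πI² = N·(3j₀)²·(3jₘ)² = 1/33
I = -1·√(0.030303/4π) = -0.04910640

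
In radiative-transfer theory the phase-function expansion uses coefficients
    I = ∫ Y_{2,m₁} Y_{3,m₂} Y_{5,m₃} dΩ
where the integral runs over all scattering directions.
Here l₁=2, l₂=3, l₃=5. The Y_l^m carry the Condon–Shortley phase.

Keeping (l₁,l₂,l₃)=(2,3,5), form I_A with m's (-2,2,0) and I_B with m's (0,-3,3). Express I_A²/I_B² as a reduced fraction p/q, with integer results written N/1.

Same 2,3,5: normalisation and zero-m 3j drop out of the ratio.
A: Δ: 0! 4! 6! / 11! → 1/2310; sum: t=0:+1/2880 = 1/2880; 3j²(2 3 5; -2 2 0) = Δ·Π!·Σ² = 1/462  (sign -1)
B: Δ: 0! 4! 6! / 11! → 1/2310; sum: t=0:+1/2880 = 1/2880; 3j²(2 3 5; 0 -3 3) = Δ·Π!·Σ² = 2/165  (sign +1)
I_A²/I_B² = (1/462)/(2/165) = 5/28

5/28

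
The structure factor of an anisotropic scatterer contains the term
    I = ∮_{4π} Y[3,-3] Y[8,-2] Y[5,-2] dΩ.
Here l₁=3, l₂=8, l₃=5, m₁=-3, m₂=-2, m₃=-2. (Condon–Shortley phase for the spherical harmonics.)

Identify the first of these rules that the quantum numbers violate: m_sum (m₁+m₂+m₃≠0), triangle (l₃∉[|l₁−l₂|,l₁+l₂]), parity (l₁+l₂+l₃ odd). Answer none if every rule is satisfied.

azimuthal sum: -3 − 2 − 2 = -7  ✗
5 ≤ 5 ≤ 11 (triangle on l)
L = 3 + 8 + 5 = 16 (even)

m_sum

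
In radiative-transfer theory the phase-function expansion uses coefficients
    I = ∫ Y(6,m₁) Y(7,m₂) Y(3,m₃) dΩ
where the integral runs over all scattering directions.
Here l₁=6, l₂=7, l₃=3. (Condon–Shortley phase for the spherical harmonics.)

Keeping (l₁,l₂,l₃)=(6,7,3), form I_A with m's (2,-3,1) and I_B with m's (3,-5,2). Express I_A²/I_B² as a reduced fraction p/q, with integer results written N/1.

2048/1375

l's match ⇒ only the (l;m) 3-j factors differ between A and B.
A: triangle coeff Δ(6,7,3) = 1/2042040; Σ_t [2,4]: t=2:+1/645120 t=3:−1/181440 t=4:+1/829440 = -1/362880; (3j)²=256/17017 [(6 7 3; 2 -3 1)], sign=-1
B: triangle coeff Δ(6,7,3) = 1/2042040; Σ_t [1,2]: t=1:−1/4354560 t=2:+1/1935360 = 1/3483648; (3j)²=125/12376 [(6 7 3; 3 -5 2)], sign=-1
I_A²/I_B² = (256/17017)/(125/12376) = 2048/1375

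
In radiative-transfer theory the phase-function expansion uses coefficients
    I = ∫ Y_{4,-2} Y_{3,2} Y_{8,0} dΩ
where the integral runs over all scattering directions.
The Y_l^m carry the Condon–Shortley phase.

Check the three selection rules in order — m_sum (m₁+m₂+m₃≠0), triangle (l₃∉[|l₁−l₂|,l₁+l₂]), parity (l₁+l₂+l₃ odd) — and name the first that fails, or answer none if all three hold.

triangle

m₁+m₂+m₃ = -2 + 2 + 0 = 0  ✓
triangle: |4−3|=1 ≤ l₃=8 ≤ 4+3=7  ✗
parity: l₁+l₂+l₃ = 15 is odd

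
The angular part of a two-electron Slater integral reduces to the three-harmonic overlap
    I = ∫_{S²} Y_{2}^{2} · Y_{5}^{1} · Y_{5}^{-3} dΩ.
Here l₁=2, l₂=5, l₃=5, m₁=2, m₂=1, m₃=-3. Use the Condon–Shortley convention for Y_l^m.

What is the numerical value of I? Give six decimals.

m-sum 0 ✓  L=12 even ✓  3≤5≤7 ✓
Π(2lᵢ+1) = 5×11×11 = 605
triangle coeff Δ(2,5,5) = 1/38610
Σ_t [0,2]: t=0:+1/2880 t=1:−1/576 t=2:+1/2880 = -1/960
(3j)²=10/429 [(2 5 5; 0 0 0)], sign=+1
Σ_t [0,0]: t=0:+1/5760 = 1/5760
(3j)²=56/2145 [(2 5 5; 2 1 -3)], sign=+1
⇒ 4πI² = 560/1521
I = (+1)√(560/1521/(4π)) = 0.17116875

0.171169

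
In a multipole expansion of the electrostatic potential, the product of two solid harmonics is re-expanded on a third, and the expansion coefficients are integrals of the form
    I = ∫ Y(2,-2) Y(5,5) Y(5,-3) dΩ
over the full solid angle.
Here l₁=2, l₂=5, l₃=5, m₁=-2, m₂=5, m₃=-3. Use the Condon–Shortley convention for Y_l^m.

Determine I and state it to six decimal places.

0.088588

Checks pass: Σm=0; 12 even; l₃=5∈[3,7].
(2·2+1)(2·5+1)(2·5+1) = 605
Δ: 2! 2! 8! / 13! → 1/38610
sum: t=0:+1/2880 t=1:−1/576 t=2:+1/2880 = -1/960
3j²(2 5 5; 0 0 0) = Δ·Π!·Σ² = 10/429  (sign +1)
sum: t=2:+1/161280 = 1/161280
3j²(2 5 5; -2 5 -3) = Δ·Π!·Σ² = 1/143  (sign +1)
combine: 4πI² = 605·10/429·1/143 = 50/507
take √, sign +1: I = 0.08858824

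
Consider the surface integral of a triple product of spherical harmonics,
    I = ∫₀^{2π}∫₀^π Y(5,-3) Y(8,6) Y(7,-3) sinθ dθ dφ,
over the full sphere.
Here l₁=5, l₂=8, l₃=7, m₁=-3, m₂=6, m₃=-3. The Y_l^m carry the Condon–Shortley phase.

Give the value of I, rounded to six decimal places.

Rules hold: Σm=0, L=20 even, 3≤7≤13.
N = 11·17·15 = 2805
Δ = 6!·4!·10!/21! = 1/814773960
Racah Σ t=1..5: t=1:−1/87091200 t=2:+1/4976640 t=3:−1/2073600 t=4:+1/4976640 t=5:−1/87091200 = -1/9676800
⇒ 3j(5 8 7; 0 0 0)² = 360/46189, sgn +1
Racah Σ t=4..6: t=4:+1/4180377600 t=5:−1/261273600 t=6:+1/232243200 = 1/1393459200
⇒ 3j(5 8 7; -3 6 -3)² = 1/1292, sgn +1
4πI² = N·(3j₀)²·(3jₘ)² = 1350/79781
I = +1·√(0.0169213/4π) = 0.03669545

0.036695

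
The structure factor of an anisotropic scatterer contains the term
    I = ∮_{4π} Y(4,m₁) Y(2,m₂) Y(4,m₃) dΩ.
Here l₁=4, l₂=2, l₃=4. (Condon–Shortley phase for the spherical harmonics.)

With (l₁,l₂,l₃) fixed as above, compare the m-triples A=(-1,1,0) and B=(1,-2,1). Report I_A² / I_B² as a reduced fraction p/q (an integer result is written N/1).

Shared (l₁,l₂,l₃)=(4,2,4): N and (l;000)² cancel in I_A²/I_B².
A: Δ = 2!·6!·2!/11! = 1/13860; Racah Σ t=1..2: t=1:−1/96 t=2:+1/72 = 1/288; ⇒ 3j(4 2 4; -1 1 0)² = 1/462, sgn +1
B: Δ = 2!·6!·2!/11! = 1/13860; Racah Σ t=0..0: t=0:+1/144 = 1/144; ⇒ 3j(4 2 4; 1 -2 1)² = 10/231, sgn -1
I_A²/I_B² = (1/462)/(10/231) = 1/20

1/20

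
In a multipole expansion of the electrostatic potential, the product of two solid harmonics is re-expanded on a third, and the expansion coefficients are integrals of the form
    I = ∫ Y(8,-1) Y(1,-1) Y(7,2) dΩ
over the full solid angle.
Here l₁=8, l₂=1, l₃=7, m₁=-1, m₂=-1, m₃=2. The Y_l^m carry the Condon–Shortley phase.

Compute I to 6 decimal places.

-0.140215

Checks pass: Σm=0; 16 even; l₃=7∈[7,9].
(2·8+1)(2·1+1)(2·7+1) = 765
Δ: 2! 14! 0! / 17! → 1/2040
sum: t=1:−1/25401600 = -1/25401600
3j²(8 1 7; 0 0 0) = Δ·Π!·Σ² = 8/255  (sign +1)
sum: t=0:+1/87091200 = 1/87091200
3j²(8 1 7; -1 -1 2) = Δ·Π!·Σ² = 7/680  (sign -1)
combine: 4πI² = 765·8/255·7/680 = 21/85
take √, sign -1: I = -0.14021525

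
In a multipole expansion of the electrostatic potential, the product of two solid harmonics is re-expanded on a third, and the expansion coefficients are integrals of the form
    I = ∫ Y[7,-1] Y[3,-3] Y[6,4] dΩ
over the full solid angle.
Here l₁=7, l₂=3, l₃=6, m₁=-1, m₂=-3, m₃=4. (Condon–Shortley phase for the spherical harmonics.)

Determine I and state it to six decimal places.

0.086279

Checks pass: Σm=0; 16 even; l₃=6∈[4,10].
(2·7+1)(2·3+1)(2·6+1) = 1365
Δ: 4! 10! 2! / 17! → 1/2042040
sum: t=1:−1/207360 t=2:+1/57600 t=3:−1/207360 = 1/129600
3j²(7 3 6; 0 0 0) = Δ·Π!·Σ² = 168/12155  (sign +1)
sum: t=0:+1/3870720 = 1/3870720
3j²(7 3 6; -1 -3 4) = Δ·Π!·Σ² = 675/136136  (sign +1)
combine: 4πI² = 1365·168/12155·675/136136 = 42525/454597
take √, sign +1: I = 0.08627877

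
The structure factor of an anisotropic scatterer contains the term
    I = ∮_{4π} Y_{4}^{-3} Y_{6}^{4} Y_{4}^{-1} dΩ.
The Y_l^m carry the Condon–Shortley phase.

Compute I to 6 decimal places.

-0.030176

m-sum 0 ✓  L=14 even ✓  2≤4≤10 ✓
Π(2lᵢ+1) = 9×13×9 = 1053
triangle coeff Δ(4,6,4) = 1/1261260
Σ_t [2,4]: t=2:+1/4608 t=3:−1/1296 t=4:+1/4608 = -7/20736
(3j)²=20/1287 [(4 6 4; 0 0 0)], sign=-1
Σ_t [5,6]: t=5:−1/28800 t=6:+1/34560 = -1/172800
(3j)²=1/1430 [(4 6 4; -3 4 -1)], sign=+1
⇒ 4πI² = 18/1573
I = (-1)√(18/1573/(4π)) = -0.03017637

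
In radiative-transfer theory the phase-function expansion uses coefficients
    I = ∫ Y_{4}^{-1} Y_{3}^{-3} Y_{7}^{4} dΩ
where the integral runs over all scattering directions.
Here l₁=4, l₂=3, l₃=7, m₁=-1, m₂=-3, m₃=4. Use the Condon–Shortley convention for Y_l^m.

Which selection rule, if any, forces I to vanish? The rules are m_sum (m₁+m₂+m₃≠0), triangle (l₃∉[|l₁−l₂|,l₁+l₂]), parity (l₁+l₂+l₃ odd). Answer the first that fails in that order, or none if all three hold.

none

m₁+m₂+m₃ = -1 − 3 + 4 = 0  ✓
triangle: |4−3|=1 ≤ l₃=7 ≤ 4+3=7  ✓
parity: l₁+l₂+l₃ = 14 is even  ✓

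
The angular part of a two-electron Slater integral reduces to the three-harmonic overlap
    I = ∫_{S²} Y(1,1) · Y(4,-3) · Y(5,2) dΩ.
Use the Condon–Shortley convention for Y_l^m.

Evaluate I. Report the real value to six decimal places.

Rules hold: Σm=0, L=10 even, 3≤5≤5.
N = 3·9·11 = 297
Δ = 0!·2!·8!/11! = 1/495
Racah Σ t=0..0: t=0:+1/576 = 1/576
⇒ 3j(1 4 5; 0 0 0)² = 5/99, sgn -1
Racah Σ t=0..0: t=0:+1/10080 = 1/10080
⇒ 3j(1 4 5; 1 -3 2)² = 1/165, sgn -1
4πI² = N·(3j₀)²·(3jₘ)² = 1/11
I = +1·√(0.0909091/4π) = 0.08505478

0.085055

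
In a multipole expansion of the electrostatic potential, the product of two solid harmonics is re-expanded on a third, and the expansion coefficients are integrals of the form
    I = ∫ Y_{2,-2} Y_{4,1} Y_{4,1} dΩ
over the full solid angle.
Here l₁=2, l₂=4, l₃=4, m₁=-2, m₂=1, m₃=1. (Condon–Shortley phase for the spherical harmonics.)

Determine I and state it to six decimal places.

0.200662

Rules hold: Σm=0, L=10 even, 2≤4≤6.
N = 5·9·9 = 405
Δ = 2!·2!·6!/11! = 1/13860
Racah Σ t=0..2: t=0:+1/192 t=1:−1/36 t=2:+1/192 = -5/288
⇒ 3j(2 4 4; 0 0 0)² = 20/693, sgn -1
Racah Σ t=2..2: t=2:+1/144 = 1/144
⇒ 3j(2 4 4; -2 1 1)² = 10/231, sgn -1
4πI² = N·(3j₀)²·(3jₘ)² = 3000/5929
I = +1·√(0.505988/4π) = 0.20066192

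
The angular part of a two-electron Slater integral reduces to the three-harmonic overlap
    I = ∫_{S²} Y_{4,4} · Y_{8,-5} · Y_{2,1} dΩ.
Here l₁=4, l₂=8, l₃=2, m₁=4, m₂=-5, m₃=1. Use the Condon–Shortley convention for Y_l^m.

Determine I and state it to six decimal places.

0.000000

l₃=2 ∉ [4,12] — triangle fails ⇒ I = 0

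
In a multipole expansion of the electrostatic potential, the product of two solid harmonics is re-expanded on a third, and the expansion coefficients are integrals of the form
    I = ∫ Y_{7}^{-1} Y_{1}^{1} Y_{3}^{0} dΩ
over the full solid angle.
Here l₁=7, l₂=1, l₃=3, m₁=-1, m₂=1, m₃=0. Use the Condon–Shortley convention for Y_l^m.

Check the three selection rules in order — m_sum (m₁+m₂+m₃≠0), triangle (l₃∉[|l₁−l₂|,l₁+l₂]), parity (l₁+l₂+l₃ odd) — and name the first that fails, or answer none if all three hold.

m₁+m₂+m₃ = -1 + 1 + 0 = 0  ✓
triangle: |7−1|=6 ≤ l₃=3 ≤ 7+1=8  ✗
parity: l₁+l₂+l₃ = 11 is odd

triangle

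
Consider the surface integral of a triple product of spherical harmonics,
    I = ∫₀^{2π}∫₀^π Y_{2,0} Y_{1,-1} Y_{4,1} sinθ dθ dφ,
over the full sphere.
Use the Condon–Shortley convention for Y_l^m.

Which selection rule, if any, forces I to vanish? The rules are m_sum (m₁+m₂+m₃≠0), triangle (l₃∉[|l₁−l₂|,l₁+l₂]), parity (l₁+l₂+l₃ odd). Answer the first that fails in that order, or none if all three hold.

triangle

azimuthal sum: 0 − 1 + 1 = 0  ✓
1 ≤ 4 ≤ 3 (triangle on l)  ✗
L = 2 + 1 + 4 = 7 (odd)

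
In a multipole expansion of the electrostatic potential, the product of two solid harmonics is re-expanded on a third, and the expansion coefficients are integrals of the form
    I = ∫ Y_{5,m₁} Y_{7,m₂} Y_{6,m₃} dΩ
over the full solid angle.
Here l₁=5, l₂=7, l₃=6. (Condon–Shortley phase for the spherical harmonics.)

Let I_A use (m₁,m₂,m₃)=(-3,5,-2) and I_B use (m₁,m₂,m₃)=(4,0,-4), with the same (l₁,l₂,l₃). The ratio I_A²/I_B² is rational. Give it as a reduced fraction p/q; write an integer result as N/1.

Same 5,7,6: normalisation and zero-m 3j drop out of the ratio.
A: Δ: 6! 4! 8! / 19! → 1/174594420; sum: t=4:+1/46448640 t=5:−1/3628800 t=6:+1/4147200 = -1/77414400; 3j²(5 7 6; -3 5 -2) = Δ·Π!·Σ² = 3/41990  (sign -1)
B: Δ: 6! 4! 8! / 19! → 1/174594420; sum: t=0:+1/21772800 t=1:−1/4147200 = -17/87091200; 3j²(5 7 6; 4 0 -4) = Δ·Π!·Σ² = 119/8151  (sign -1)
I_A²/I_B² = (3/41990)/(119/8151) = 99/20230

99/20230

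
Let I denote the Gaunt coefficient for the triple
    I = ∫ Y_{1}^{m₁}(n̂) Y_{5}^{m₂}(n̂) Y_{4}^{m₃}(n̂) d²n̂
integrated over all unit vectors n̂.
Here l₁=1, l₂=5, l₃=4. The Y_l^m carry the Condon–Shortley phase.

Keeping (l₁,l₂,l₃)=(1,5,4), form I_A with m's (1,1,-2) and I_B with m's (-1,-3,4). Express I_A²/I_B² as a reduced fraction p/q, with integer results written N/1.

6/1

Same 1,5,4: normalisation and zero-m 3j drop out of the ratio.
A: Δ: 2! 0! 8! / 11! → 1/495; sum: t=0:+1/2880 = 1/2880; 3j²(1 5 4; 1 1 -2) = Δ·Π!·Σ² = 2/165  (sign +1)
B: Δ: 2! 0! 8! / 11! → 1/495; sum: t=2:+1/80640 = 1/80640; 3j²(1 5 4; -1 -3 4) = Δ·Π!·Σ² = 1/495  (sign +1)
I_A²/I_B² = (2/165)/(1/495) = 6/1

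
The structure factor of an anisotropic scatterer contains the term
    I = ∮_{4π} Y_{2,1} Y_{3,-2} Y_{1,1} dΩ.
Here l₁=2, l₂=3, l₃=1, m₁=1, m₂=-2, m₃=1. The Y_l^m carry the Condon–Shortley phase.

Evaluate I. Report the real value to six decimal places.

0.261169

m-sum 0 ✓  L=6 even ✓  1≤1≤5 ✓
Π(2lᵢ+1) = 5×7×3 = 105
triangle coeff Δ(2,3,1) = 1/105
Σ_t [2,2]: t=2:+1/4 = 1/4
(3j)²=3/35 [(2 3 1; 0 0 0)], sign=-1
Σ_t [1,1]: t=1:−1/12 = -1/12
(3j)²=2/21 [(2 3 1; 1 -2 1)], sign=-1
⇒ 4πI² = 6/7
I = (+1)√(6/7/(4π)) = 0.26116903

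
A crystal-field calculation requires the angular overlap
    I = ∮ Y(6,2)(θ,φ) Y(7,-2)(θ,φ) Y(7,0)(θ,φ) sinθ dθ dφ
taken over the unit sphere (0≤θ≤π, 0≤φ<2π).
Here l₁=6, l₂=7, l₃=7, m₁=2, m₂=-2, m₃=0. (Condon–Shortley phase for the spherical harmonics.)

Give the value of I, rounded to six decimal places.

Rules hold: Σm=0, L=20 even, 1≤7≤13.
N = 13·15·15 = 2925
Δ = 6!·6!·8!/21! = 1/2444321880
Racah Σ t=0..6: t=0:+1/2612736000 t=1:−1/20736000 t=2:+1/1658880 t=3:−1/746496 t=4:+1/1658880 t=5:−1/20736000 t=6:+1/2612736000 = -1/4354560
⇒ 3j(6 7 7; 0 0 0)² = 1000/138567, sgn +1
Racah Σ t=0..4: t=0:+1/24883200 t=1:−1/2488320 t=2:+1/1658880 t=3:−1/6220800 t=4:+1/174182400 = 1/11612160
⇒ 3j(6 7 7; 2 -2 0)² = 150/46189, sgn -1
4πI² = N·(3j₀)²·(3jₘ)² = 11250000/164109517
I = -1·√(0.0685518/4π) = -0.07385917

-0.073859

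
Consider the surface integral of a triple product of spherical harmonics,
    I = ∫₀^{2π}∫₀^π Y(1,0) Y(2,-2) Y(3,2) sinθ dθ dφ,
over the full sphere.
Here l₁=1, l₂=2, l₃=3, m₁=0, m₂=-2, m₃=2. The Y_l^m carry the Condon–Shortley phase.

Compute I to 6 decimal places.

0.184674

m-sum 0 ✓  L=6 even ✓  1≤3≤3 ✓
Π(2lᵢ+1) = 3×5×7 = 105
triangle coeff Δ(1,2,3) = 1/105
Σ_t [0,0]: t=0:+1/4 = 1/4
(3j)²=3/35 [(1 2 3; 0 0 0)], sign=-1
Σ_t [0,0]: t=0:+1/24 = 1/24
(3j)²=1/21 [(1 2 3; 0 -2 2)], sign=-1
⇒ 4πI² = 3/7
I = (+1)√(3/7/(4π)) = 0.18467439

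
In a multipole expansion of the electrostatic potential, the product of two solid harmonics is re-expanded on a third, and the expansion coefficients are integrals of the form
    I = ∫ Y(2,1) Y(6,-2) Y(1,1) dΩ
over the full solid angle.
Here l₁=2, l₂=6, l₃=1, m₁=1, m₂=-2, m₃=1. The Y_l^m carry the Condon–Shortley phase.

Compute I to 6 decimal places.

0.000000

triangle: need 4≤l₃≤8, have 1; I=0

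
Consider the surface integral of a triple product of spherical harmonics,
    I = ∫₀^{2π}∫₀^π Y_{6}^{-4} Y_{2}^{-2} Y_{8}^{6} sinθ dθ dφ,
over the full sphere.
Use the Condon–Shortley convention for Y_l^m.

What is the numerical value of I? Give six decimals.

m-sum 0 ✓  L=16 even ✓  4≤8≤8 ✓
Π(2lᵢ+1) = 13×5×17 = 1105
triangle coeff Δ(6,2,8) = 1/30940
Σ_t [0,0]: t=0:+1/2073600 = 1/2073600
(3j)²=28/1105 [(6 2 8; 0 0 0)], sign=+1
Σ_t [0,0]: t=0:+1/174182400 = 1/174182400
(3j)²=11/340 [(6 2 8; -4 -2 6)], sign=+1
⇒ 4πI² = 77/85
I = (+1)√(77/85/(4π)) = 0.26849176

0.268492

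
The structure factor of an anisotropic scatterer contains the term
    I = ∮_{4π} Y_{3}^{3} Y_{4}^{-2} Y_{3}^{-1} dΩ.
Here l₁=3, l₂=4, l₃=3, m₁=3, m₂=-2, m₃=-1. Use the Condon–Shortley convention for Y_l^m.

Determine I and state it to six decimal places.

Rules hold: Σm=0, L=10 even, 1≤3≤7.
N = 7·9·7 = 441
Δ = 4!·2!·4!/11! = 1/34650
Racah Σ t=1..3: t=1:−1/72 t=2:+1/16 t=3:−1/72 = 5/144
⇒ 3j(3 4 3; 0 0 0)² = 2/77, sgn -1
Racah Σ t=0..0: t=0:+1/192 = 1/192
⇒ 3j(3 4 3; 3 -2 -1)² = 3/77, sgn +1
4πI² = N·(3j₀)²·(3jₘ)² = 54/121
I = -1·√(0.446281/4π) = -0.18845135

-0.188451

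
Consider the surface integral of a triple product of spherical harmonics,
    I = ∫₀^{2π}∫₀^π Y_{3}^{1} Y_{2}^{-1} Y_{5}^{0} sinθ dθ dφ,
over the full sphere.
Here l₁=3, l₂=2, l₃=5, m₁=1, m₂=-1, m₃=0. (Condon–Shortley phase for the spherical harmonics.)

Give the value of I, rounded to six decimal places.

0.169433

Rules hold: Σm=0, L=10 even, 1≤5≤5.
N = 7·5·11 = 385
Δ = 0!·6!·4!/11! = 1/2310
Racah Σ t=0..0: t=0:+1/144 = 1/144
⇒ 3j(3 2 5; 0 0 0)² = 10/231, sgn -1
Racah Σ t=0..0: t=0:+1/288 = 1/288
⇒ 3j(3 2 5; 1 -1 0)² = 5/231, sgn -1
4πI² = N·(3j₀)²·(3jₘ)² = 250/693
I = +1·√(0.36075/4π) = 0.16943318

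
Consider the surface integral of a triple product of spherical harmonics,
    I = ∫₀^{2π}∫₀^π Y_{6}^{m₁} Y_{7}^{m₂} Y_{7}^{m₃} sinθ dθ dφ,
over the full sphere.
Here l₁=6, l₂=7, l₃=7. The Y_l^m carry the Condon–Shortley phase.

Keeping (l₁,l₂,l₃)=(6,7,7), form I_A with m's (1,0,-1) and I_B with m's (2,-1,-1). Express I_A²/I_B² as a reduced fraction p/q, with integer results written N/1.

l's match ⇒ only the (l;m) 3-j factors differ between A and B.
A: triangle coeff Δ(6,7,7) = 1/2444321880; Σ_t [0,5]: t=0:+1/435456000 t=1:−1/8294400 t=2:+1/1244160 t=3:−1/995328 t=4:+1/4147200 t=5:−1/124416000 = -1/11612160; (3j)²=125/92378 [(6 7 7; 1 0 -1)], sign=-1
B: triangle coeff Δ(6,7,7) = 1/2444321880; Σ_t [0,4]: t=0:+1/49766400 t=1:−1/3110400 t=2:+1/1327104 t=3:−1/3110400 t=4:+1/49766400 = 1/6635520; (3j)²=350/46189 [(6 7 7; 2 -1 -1)], sign=+1
I_A²/I_B² = (125/92378)/(350/46189) = 5/28

5/28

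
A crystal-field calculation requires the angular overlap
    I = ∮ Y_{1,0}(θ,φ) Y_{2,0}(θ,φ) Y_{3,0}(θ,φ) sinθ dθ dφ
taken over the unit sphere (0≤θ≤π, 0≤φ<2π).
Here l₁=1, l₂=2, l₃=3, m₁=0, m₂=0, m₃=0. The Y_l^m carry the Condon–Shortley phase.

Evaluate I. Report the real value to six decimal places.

Checks pass: Σm=0; 6 even; l₃=3∈[1,3].
(2·1+1)(2·2+1)(2·3+1) = 105
Δ: 0! 2! 4! / 7! → 1/105
sum: t=0:+1/4 = 1/4
3j²(1 2 3; 0 0 0) = Δ·Π!·Σ² = 3/35  (sign -1)
(m-triple is (0,0,0) — same symbol as above.)
combine: 4πI² = 105·3/35·3/35 = 27/35
take √, sign +1: I = 0.24776670

0.247767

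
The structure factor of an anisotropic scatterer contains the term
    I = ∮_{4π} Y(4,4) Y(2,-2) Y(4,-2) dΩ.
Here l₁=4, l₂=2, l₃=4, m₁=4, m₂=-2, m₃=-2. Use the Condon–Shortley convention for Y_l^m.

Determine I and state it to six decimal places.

m-sum 0 ✓  L=10 even ✓  2≤4≤6 ✓
Π(2lᵢ+1) = 9×5×9 = 405
triangle coeff Δ(4,2,4) = 1/13860
Σ_t [0,2]: t=0:+1/192 t=1:−1/36 t=2:+1/192 = -5/288
(3j)²=20/693 [(4 2 4; 0 0 0)], sign=-1
Σ_t [0,0]: t=0:+1/2880 = 1/2880
(3j)²=2/165 [(4 2 4; 4 -2 -2)], sign=+1
⇒ 4πI² = 120/847
I = (-1)√(120/847/(4π)) = -0.10618031

-0.106180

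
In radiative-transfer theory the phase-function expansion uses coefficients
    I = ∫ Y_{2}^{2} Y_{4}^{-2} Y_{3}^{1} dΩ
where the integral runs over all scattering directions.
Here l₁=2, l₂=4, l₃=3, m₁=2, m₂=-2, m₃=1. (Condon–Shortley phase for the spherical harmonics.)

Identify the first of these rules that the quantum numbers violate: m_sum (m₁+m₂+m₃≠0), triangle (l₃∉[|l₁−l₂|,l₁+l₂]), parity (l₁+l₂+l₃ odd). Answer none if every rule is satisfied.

azimuthal sum: 2 − 2 + 1 = 1  ✗
2 ≤ 3 ≤ 6 (triangle on l)
L = 2 + 4 + 3 = 9 (odd)

m_sum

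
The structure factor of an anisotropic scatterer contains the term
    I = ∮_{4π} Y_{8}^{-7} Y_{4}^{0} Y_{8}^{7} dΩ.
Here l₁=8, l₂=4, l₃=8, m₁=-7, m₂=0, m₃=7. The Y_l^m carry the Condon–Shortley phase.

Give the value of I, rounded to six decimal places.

m-sum 0 ✓  L=20 even ✓  4≤8≤12 ✓
Π(2lᵢ+1) = 17×9×17 = 2601
triangle coeff Δ(8,4,8) = 1/185175900
Σ_t [0,4]: t=0:+1/557383680 t=1:−1/21772800 t=2:+1/8294400 t=3:−1/21772800 t=4:+1/557383680 = 1/30965760
(3j)²=36/4199 [(8 4 8; 0 0 0)], sign=+1
Σ_t [3,4]: t=3:−1/17244057600 t=4:+1/22992076800 = -1/68976230400
(3j)²=13/11628 [(8 4 8; -7 0 7)], sign=+1
⇒ 4πI² = 9/361
I = (+1)√(9/361/(4π)) = 0.04454128

0.044541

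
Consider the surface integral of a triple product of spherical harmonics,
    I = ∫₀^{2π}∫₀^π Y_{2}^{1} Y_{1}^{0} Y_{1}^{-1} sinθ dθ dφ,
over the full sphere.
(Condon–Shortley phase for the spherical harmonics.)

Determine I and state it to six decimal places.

-0.218510

Checks pass: Σm=0; 4 even; l₃=1∈[1,3].
(2·2+1)(2·1+1)(2·1+1) = 45
Δ: 2! 2! 0! / 5! → 1/30
sum: t=1:−1/1 = -1/1
3j²(2 1 1; 0 0 0) = Δ·Π!·Σ² = 2/15  (sign +1)
sum: t=1:−1/2 = -1/2
3j²(2 1 1; 1 0 -1) = Δ·Π!·Σ² = 1/10  (sign -1)
combine: 4πI² = 45·2/15·1/10 = 3/5
take √, sign -1: I = -0.21850969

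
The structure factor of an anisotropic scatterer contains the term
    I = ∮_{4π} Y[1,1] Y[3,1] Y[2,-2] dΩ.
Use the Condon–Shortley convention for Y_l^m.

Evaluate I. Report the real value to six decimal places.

-0.082589

m-sum 0 ✓  L=6 even ✓  2≤2≤4 ✓
Π(2lᵢ+1) = 3×7×5 = 105
triangle coeff Δ(1,3,2) = 1/105
Σ_t [1,1]: t=1:−1/4 = -1/4
(3j)²=3/35 [(1 3 2; 0 0 0)], sign=-1
Σ_t [0,0]: t=0:+1/48 = 1/48
(3j)²=1/105 [(1 3 2; 1 1 -2)], sign=+1
⇒ 4πI² = 3/35
I = (-1)√(3/35/(4π)) = -0.08258890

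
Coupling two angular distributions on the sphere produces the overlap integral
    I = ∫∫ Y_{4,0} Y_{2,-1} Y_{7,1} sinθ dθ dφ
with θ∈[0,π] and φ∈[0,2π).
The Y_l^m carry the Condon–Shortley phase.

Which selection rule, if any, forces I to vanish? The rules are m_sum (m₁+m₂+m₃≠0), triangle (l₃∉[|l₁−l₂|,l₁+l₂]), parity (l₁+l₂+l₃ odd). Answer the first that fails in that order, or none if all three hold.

triangle

Σmᵢ = 0  ✓
l₃∈[|l₁−l₂|,l₁+l₂]=[2,6], have l₃=7  ✗
Σlᵢ = 13 ⇒ odd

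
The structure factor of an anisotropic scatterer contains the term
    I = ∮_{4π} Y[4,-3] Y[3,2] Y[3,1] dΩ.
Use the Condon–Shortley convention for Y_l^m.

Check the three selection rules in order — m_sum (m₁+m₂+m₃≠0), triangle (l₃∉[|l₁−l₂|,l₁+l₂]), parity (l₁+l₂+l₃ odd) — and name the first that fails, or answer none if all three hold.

m₁+m₂+m₃ = -3 + 2 + 1 = 0  ✓
triangle: |4−3|=1 ≤ l₃=3 ≤ 4+3=7  ✓
parity: l₁+l₂+l₃ = 10 is even  ✓

none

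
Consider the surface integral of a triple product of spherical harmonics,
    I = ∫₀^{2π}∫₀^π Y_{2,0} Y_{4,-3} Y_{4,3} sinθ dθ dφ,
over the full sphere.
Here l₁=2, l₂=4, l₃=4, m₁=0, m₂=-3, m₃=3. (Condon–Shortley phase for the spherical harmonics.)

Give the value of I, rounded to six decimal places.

0.057344

Checks pass: Σm=0; 10 even; l₃=4∈[2,6].
(2·2+1)(2·4+1)(2·4+1) = 405
Δ: 2! 2! 6! / 11! → 1/13860
sum: t=0:+1/192 t=1:−1/36 t=2:+1/192 = -5/288
3j²(2 4 4; 0 0 0) = Δ·Π!·Σ² = 20/693  (sign -1)
sum: t=0:+1/480 t=1:−1/720 = 1/1440
3j²(2 4 4; 0 -3 3) = Δ·Π!·Σ² = 7/1980  (sign -1)
combine: 4πI² = 405·20/693·7/1980 = 5/121
take √, sign +1: I = 0.05734392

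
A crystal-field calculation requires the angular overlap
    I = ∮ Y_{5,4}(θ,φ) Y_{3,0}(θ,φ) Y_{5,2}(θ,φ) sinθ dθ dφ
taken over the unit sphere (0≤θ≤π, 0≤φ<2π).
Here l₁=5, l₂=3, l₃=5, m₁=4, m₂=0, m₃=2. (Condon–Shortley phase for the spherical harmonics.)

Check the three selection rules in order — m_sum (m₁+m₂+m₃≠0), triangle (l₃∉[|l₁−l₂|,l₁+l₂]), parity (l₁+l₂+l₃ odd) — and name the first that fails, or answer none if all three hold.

m_sum

m₁+m₂+m₃ = 4 + 0 + 2 = 6  ✗
triangle: |5−3|=2 ≤ l₃=5 ≤ 5+3=8
parity: l₁+l₂+l₃ = 13 is odd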